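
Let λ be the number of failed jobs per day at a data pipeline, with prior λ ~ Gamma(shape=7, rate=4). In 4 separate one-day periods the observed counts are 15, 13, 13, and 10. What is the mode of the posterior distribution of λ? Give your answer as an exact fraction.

57/8

Total count: 15 + 13 + 13 + 10 = 51.
Total exposure: 4 days.
Gamma(α, β) with Poisson data over total exposure Σt gives posterior Gamma(α+Σx, β+Σt) = Gamma(58, 8).
Posterior mode = (α'−1)/β' = 57/8.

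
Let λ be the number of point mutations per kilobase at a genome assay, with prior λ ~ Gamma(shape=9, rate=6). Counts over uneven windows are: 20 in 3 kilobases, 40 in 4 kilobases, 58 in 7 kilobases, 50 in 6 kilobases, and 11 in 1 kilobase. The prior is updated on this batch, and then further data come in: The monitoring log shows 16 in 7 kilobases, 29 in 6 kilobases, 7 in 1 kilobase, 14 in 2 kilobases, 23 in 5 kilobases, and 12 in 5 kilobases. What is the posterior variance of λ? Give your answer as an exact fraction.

289/2809

Total count: 20 + 40 + 58 + 50 + 11 = 179.
Total exposure: 3 + 4 + 7 + 6 + 1 = 21 kilobases.
After the first batch: Gamma(9 + 179, 6 + 21) = Gamma(188, 27).
Total count: 16 + 29 + 7 + 14 + 23 + 12 = 101.
Total exposure: 7 + 6 + 1 + 2 + 5 + 5 = 26 kilobases.
After the second batch: Gamma(188 + 101, 27 + 26) = Gamma(289, 53).
Posterior variance = α'/β'² = 289/2809.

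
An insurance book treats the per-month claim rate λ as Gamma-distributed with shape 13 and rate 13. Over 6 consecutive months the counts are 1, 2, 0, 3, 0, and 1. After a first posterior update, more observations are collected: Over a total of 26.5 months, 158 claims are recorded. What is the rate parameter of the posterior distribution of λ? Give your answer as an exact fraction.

Total count: 1 + 2 + 0 + 3 + 0 + 1 = 7.
Total exposure: 6 months.
After the first batch: Gamma(13 + 7, 13 + 6) = Gamma(20, 19).
Total count 158 over total exposure 26.5 months.
After the second batch: Gamma(20 + 158, 19 + 26.5) = Gamma(178, 91/2).

91/2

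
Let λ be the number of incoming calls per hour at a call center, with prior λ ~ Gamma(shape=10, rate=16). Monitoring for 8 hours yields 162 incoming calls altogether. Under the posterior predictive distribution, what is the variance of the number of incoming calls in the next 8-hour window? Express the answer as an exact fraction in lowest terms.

Total count 162 over total exposure 8 hours.
By Gamma–Poisson conjugacy, the posterior is Gamma(α + Σx, β + Σt) = Gamma(10 + 162, 16 + 8) = Gamma(172, 24).
The posterior predictive for a window of length T is Negative Binomial with variance T·α'·(β'+T)/β'² = 8·172·32/576 = 688/9.

688/9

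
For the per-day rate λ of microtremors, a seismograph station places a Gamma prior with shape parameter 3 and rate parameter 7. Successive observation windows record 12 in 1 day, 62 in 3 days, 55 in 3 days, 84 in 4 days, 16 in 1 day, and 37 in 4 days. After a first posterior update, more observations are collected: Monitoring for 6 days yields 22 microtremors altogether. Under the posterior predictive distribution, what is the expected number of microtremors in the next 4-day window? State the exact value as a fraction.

1164/29

Total count: 12 + 62 + 55 + 84 + 16 + 37 = 266.
Total exposure: 1 + 3 + 3 + 4 + 1 + 4 = 16 days.
After the first batch: Gamma(3 + 266, 7 + 16) = Gamma(269, 23).
Total count 22 over total exposure 6 days.
After the second batch: Gamma(269 + 22, 23 + 6) = Gamma(291, 29).
Predictive mean over a 4-day window = T·E[λ|data] = 4·291/29 = 1164/29.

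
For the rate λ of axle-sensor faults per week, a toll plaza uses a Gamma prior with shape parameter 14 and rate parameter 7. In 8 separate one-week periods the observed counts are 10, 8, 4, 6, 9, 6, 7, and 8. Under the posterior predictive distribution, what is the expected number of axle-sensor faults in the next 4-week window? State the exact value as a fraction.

96/5

Total count: 10 + 8 + 4 + 6 + 9 + 6 + 7 + 8 = 58.
Total exposure: 8 weeks.
Conjugate update: add total count to the shape and total exposure to the rate, giving Gamma(72, 15).
Predictive mean over a 4-week window = T·E[λ|data] = 4·72/15 = 96/5.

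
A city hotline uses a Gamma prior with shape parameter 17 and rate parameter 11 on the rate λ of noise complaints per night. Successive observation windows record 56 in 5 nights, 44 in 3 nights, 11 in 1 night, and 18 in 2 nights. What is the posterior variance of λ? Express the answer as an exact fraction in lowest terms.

Total count: 56 + 44 + 11 + 18 = 129.
Total exposure: 5 + 3 + 1 + 2 = 11 nights.
Posterior: α' = 17 + 129 = 146, β' = 11 + 11 = 22.
Posterior variance = α'/β'² = 146/484 = 73/242.

73/242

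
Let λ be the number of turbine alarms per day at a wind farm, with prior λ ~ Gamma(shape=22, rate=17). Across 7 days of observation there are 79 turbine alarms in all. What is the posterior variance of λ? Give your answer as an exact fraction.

Total count 79 over total exposure 7 days.
Gamma(α, β) with Poisson data over total exposure Σt gives posterior Gamma(α+Σx, β+Σt) = Gamma(101, 24).
Posterior variance = α'/β'² = 101/576.

101/576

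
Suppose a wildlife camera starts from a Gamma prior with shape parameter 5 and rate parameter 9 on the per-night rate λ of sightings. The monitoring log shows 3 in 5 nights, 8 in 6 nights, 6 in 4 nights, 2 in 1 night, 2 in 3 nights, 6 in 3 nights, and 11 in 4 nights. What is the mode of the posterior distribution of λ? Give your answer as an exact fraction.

Total count: 3 + 8 + 6 + 2 + 2 + 6 + 11 = 38.
Total exposure: 5 + 6 + 4 + 1 + 3 + 3 + 4 = 26 nights.
The Gamma prior is conjugate for the Poisson rate, so λ | data ~ Gamma(5+38, 9+26) = Gamma(43, 35).
Posterior mode = (α'−1)/β' = 42/35 = 6/5.

6/5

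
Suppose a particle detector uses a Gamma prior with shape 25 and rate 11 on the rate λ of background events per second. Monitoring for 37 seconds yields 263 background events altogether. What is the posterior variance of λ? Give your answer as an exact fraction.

1/8

Total count 263 over total exposure 37 seconds.
Conjugate update: add total count to the shape and total exposure to the rate, giving Gamma(288, 48).
Posterior variance = α'/β'² = 288/2304 = 1/8.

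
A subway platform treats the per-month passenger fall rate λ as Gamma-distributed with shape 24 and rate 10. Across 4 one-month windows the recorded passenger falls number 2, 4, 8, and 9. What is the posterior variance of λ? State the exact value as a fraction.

47/196

Total count: 2 + 4 + 8 + 9 = 23.
Total exposure: 4 months.
Posterior: α' = 24 + 23 = 47, β' = 10 + 4 = 14.
Posterior variance = α'/β'² = 47/196.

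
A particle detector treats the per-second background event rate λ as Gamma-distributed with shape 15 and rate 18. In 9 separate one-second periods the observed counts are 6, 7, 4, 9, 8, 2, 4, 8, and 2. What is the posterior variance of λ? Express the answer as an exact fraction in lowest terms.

Total count: 6 + 7 + 4 + 9 + 8 + 2 + 4 + 8 + 2 = 50.
Total exposure: 9 seconds.
By Gamma–Poisson conjugacy, the posterior is Gamma(α + Σx, β + Σt) = Gamma(15 + 50, 18 + 9) = Gamma(65, 27).
Posterior variance = α'/β'² = 65/729.

65/729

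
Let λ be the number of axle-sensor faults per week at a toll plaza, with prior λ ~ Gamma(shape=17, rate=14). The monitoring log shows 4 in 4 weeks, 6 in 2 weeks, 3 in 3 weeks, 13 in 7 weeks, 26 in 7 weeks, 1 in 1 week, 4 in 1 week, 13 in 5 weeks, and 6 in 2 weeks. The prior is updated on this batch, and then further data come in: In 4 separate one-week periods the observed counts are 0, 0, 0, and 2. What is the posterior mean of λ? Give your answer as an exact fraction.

Total count: 4 + 6 + 3 + 13 + 26 + 1 + 4 + 13 + 6 = 76.
Total exposure: 4 + 2 + 3 + 7 + 7 + 1 + 1 + 5 + 2 = 32 weeks.
After the first batch: Gamma(17 + 76, 14 + 32) = Gamma(93, 46).
Total count: 0 + 0 + 0 + 2 = 2.
Total exposure: 4 weeks.
After the second batch: Gamma(93 + 2, 46 + 4) = Gamma(95, 50).
Posterior mean = α'/β' = 95/50 = 19/10.

19/10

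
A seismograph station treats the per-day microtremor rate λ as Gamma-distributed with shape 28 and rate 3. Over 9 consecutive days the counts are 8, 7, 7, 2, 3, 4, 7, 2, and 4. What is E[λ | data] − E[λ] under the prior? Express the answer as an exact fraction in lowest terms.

Total count: 8 + 7 + 7 + 2 + 3 + 4 + 7 + 2 + 4 = 44.
Total exposure: 9 days.
Conjugate update: add total count to the shape and total exposure to the rate, giving Gamma(72, 12).
Posterior mean = 72/12 = 6; prior mean = 28/3 = 28/3. Difference = 6 − 28/3 = -10/3.

-10/3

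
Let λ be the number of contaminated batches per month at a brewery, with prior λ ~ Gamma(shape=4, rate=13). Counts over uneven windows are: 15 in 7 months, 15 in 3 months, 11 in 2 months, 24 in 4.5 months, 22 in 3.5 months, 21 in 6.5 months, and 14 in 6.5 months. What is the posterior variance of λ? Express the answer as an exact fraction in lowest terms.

Total count: 15 + 15 + 11 + 24 + 22 + 21 + 14 = 122.
Total exposure: 7 + 3 + 2 + 4.5 + 3.5 + 6.5 + 6.5 = 33 months.
Conjugate update: add total count to the shape and total exposure to the rate, giving Gamma(126, 46).
Posterior variance = α'/β'² = 126/2116 = 63/1058.

63/1058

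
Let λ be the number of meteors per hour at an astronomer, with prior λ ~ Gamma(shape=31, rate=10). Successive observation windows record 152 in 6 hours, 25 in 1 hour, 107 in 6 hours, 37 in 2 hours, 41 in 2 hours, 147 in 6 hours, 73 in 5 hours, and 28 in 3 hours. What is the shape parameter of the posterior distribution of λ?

Total count: 152 + 25 + 107 + 37 + 41 + 147 + 73 + 28 = 610.
Total exposure: 6 + 1 + 6 + 2 + 2 + 6 + 5 + 3 = 31 hours.
By Gamma–Poisson conjugacy, the posterior is Gamma(α + Σx, β + Σt) = Gamma(31 + 610, 10 + 31) = Gamma(641, 41).

641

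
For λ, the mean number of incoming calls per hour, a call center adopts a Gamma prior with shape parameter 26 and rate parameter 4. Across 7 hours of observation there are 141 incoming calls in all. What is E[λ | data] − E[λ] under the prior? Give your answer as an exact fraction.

191/22

Total count 141 over total exposure 7 hours.
Posterior: α' = 26 + 141 = 167, β' = 4 + 7 = 11.
Posterior mean = 167/11 = 167/11; prior mean = 26/4 = 13/2. Difference = 167/11 − 13/2 = 191/22.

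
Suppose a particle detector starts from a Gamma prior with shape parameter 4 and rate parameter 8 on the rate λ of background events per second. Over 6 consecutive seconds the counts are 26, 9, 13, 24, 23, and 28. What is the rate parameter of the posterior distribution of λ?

Total count: 26 + 9 + 13 + 24 + 23 + 28 = 123.
Total exposure: 6 seconds.
Gamma(α, β) with Poisson data over total exposure Σt gives posterior Gamma(α+Σx, β+Σt) = Gamma(127, 14).

14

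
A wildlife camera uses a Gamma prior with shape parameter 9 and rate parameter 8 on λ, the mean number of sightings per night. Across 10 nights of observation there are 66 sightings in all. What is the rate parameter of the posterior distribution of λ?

18

Total count 66 over total exposure 10 nights.
Gamma(α, β) with Poisson data over total exposure Σt gives posterior Gamma(α+Σx, β+Σt) = Gamma(75, 18).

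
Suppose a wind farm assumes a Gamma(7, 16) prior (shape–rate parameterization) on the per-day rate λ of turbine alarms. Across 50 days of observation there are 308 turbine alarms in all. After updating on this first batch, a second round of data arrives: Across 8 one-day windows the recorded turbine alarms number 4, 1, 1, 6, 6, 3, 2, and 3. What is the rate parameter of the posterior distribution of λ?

74

Total count 308 over total exposure 50 days.
After the first batch: Gamma(7 + 308, 16 + 50) = Gamma(315, 66).
Total count: 4 + 1 + 1 + 6 + 6 + 3 + 2 + 3 = 26.
Total exposure: 8 days.
After the second batch: Gamma(315 + 26, 66 + 8) = Gamma(341, 74).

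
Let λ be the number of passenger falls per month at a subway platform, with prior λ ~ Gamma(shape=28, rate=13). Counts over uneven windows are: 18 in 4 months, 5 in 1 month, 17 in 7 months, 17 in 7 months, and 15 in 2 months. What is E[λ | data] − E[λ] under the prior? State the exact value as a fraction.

Total count: 18 + 5 + 17 + 17 + 15 = 72.
Total exposure: 4 + 1 + 7 + 7 + 2 = 21 months.
By Gamma–Poisson conjugacy, the posterior is Gamma(α + Σx, β + Σt) = Gamma(28 + 72, 13 + 21) = Gamma(100, 34).
Posterior mean = 100/34 = 50/17; prior mean = 28/13 = 28/13. Difference = 50/17 − 28/13 = 174/221.

174/221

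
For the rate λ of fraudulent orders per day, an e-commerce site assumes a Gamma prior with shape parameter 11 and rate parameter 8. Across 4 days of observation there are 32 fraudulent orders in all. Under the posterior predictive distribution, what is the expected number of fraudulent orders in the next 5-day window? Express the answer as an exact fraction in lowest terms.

215/12

Total count 32 over total exposure 4 days.
Gamma(α, β) with Poisson data over total exposure Σt gives posterior Gamma(α+Σx, β+Σt) = Gamma(43, 12).
Predictive mean over a 5-day window = T·E[λ|data] = 5·43/12 = 215/12.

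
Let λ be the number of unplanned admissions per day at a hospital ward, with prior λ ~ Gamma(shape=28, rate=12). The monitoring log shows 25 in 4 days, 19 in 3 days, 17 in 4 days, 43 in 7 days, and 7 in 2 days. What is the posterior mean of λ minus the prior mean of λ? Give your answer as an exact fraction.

193/96

Total count: 25 + 19 + 17 + 43 + 7 = 111.
Total exposure: 4 + 3 + 4 + 7 + 2 = 20 days.
By Gamma–Poisson conjugacy, the posterior is Gamma(α + Σx, β + Σt) = Gamma(28 + 111, 12 + 20) = Gamma(139, 32).
Posterior mean = 139/32 = 139/32; prior mean = 28/12 = 7/3. Difference = 139/32 − 7/3 = 193/96.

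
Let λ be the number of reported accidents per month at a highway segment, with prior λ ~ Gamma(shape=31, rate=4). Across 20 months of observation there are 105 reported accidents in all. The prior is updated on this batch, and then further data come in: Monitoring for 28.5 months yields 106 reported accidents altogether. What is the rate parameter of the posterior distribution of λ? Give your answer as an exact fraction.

Total count 105 over total exposure 20 months.
After the first batch: Gamma(31 + 105, 4 + 20) = Gamma(136, 24).
Total count 106 over total exposure 28.5 months.
After the second batch: Gamma(136 + 106, 24 + 28.5) = Gamma(242, 105/2).

105/2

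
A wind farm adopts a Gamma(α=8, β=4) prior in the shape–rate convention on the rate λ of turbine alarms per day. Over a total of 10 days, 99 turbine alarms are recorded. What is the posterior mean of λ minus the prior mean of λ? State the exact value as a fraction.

Total count 99 over total exposure 10 days.
Conjugate update: add total count to the shape and total exposure to the rate, giving Gamma(107, 14).
Posterior mean = 107/14 = 107/14; prior mean = 8/4 = 2. Difference = 107/14 − 2 = 79/14.

79/14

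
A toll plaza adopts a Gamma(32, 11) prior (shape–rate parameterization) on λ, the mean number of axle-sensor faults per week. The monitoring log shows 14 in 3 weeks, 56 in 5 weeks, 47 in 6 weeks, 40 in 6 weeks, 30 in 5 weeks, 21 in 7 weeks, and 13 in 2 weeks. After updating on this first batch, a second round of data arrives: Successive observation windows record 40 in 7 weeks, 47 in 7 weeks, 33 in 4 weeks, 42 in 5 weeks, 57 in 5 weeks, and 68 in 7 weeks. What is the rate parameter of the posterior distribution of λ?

80

Total count: 14 + 56 + 47 + 40 + 30 + 21 + 13 = 221.
Total exposure: 3 + 5 + 6 + 6 + 5 + 7 + 2 = 34 weeks.
After the first batch: Gamma(32 + 221, 11 + 34) = Gamma(253, 45).
Total count: 40 + 47 + 33 + 42 + 57 + 68 = 287.
Total exposure: 7 + 7 + 4 + 5 + 5 + 7 = 35 weeks.
After the second batch: Gamma(253 + 287, 45 + 35) = Gamma(540, 80).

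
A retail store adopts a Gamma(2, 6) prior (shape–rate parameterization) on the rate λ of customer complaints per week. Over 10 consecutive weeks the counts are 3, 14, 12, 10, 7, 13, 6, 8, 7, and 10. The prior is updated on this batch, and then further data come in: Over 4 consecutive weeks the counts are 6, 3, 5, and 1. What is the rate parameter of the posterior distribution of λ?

Total count: 3 + 14 + 12 + 10 + 7 + 13 + 6 + 8 + 7 + 10 = 90.
Total exposure: 10 weeks.
After the first batch: Gamma(2 + 90, 6 + 10) = Gamma(92, 16).
Total count: 6 + 3 + 5 + 1 = 15.
Total exposure: 4 weeks.
After the second batch: Gamma(92 + 15, 16 + 4) = Gamma(107, 20).

20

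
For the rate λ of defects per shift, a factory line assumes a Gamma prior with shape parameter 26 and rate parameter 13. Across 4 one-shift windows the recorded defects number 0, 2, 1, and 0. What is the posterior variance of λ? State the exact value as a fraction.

29/289

Total count: 0 + 2 + 1 + 0 = 3.
Total exposure: 4 shifts.
Conjugate update: add total count to the shape and total exposure to the rate, giving Gamma(29, 17).
Posterior variance = α'/β'² = 29/289.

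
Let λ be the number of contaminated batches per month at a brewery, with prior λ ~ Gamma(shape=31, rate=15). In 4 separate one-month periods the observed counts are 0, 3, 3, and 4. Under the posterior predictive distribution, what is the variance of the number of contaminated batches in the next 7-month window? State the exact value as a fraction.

Total count: 0 + 3 + 3 + 4 = 10.
Total exposure: 4 months.
The Gamma prior is conjugate for the Poisson rate, so λ | data ~ Gamma(31+10, 15+4) = Gamma(41, 19).
The posterior predictive for a window of length T is Negative Binomial with variance T·α'·(β'+T)/β'² = 7·41·26/361 = 7462/361.

7462/361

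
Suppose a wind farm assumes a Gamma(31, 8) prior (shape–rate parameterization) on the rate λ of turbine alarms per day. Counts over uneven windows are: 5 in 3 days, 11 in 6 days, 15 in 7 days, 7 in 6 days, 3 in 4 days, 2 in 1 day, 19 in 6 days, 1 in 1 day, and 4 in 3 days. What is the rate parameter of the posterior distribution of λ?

Total count: 5 + 11 + 15 + 7 + 3 + 2 + 19 + 1 + 4 = 67.
Total exposure: 3 + 6 + 7 + 6 + 4 + 1 + 6 + 1 + 3 = 37 days.
By Gamma–Poisson conjugacy, the posterior is Gamma(α + Σx, β + Σt) = Gamma(31 + 67, 8 + 37) = Gamma(98, 45).

45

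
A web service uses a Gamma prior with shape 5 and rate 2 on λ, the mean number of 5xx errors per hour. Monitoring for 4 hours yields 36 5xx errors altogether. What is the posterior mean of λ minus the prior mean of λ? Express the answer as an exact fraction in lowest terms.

Total count 36 over total exposure 4 hours.
Gamma(α, β) with Poisson data over total exposure Σt gives posterior Gamma(α+Σx, β+Σt) = Gamma(41, 6).
Posterior mean = 41/6 = 41/6; prior mean = 5/2 = 5/2. Difference = 41/6 − 5/2 = 13/3.

13/3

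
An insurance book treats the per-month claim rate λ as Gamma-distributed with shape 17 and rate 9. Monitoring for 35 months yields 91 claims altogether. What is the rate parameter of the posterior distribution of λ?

44

Total count 91 over total exposure 35 months.
Conjugate update: add total count to the shape and total exposure to the rate, giving Gamma(108, 44).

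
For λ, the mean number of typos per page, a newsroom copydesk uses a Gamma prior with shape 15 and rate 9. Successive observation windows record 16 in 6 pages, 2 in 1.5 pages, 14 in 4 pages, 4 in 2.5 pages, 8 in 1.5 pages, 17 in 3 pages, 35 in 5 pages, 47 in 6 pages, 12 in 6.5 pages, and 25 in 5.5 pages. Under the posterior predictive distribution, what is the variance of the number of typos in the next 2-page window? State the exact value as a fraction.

81900/10201

Total count: 16 + 2 + 14 + 4 + 8 + 17 + 35 + 47 + 12 + 25 = 180.
Total exposure: 6 + 1.5 + 4 + 2.5 + 1.5 + 3 + 5 + 6 + 6.5 + 5.5 = 41.5 pages.
Gamma(α, β) with Poisson data over total exposure Σt gives posterior Gamma(α+Σx, β+Σt) = Gamma(195, 101/2).
The posterior predictive for a window of length T is Negative Binomial with variance T·α'·(β'+T)/β'² = 2·195·(105/2)/(10201/4) = 81900/10201.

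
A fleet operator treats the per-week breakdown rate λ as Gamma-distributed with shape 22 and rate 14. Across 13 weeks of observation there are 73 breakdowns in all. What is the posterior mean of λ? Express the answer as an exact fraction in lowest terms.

Total count 73 over total exposure 13 weeks.
Posterior: α' = 22 + 73 = 95, β' = 14 + 13 = 27.
Posterior mean = α'/β' = 95/27.

95/27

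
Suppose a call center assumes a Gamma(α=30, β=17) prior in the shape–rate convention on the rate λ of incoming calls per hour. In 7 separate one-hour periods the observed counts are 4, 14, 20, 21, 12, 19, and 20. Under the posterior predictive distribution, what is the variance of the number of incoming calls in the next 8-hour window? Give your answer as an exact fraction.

560/9

Total count: 4 + 14 + 20 + 21 + 12 + 19 + 20 = 110.
Total exposure: 7 hours.
By Gamma–Poisson conjugacy, the posterior is Gamma(α + Σx, β + Σt) = Gamma(30 + 110, 17 + 7) = Gamma(140, 24).
The posterior predictive for a window of length T is Negative Binomial with variance T·α'·(β'+T)/β'² = 8·140·32/576 = 560/9.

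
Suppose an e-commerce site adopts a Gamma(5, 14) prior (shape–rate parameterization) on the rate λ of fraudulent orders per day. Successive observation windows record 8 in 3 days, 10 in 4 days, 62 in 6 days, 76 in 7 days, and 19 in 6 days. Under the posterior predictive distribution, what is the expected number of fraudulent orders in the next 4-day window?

18

Total count: 8 + 10 + 62 + 76 + 19 = 175.
Total exposure: 3 + 4 + 6 + 7 + 6 = 26 days.
Gamma(α, β) with Poisson data over total exposure Σt gives posterior Gamma(α+Σx, β+Σt) = Gamma(180, 40).
Predictive mean over a 4-day window = T·E[λ|data] = 4·180/40 = 18.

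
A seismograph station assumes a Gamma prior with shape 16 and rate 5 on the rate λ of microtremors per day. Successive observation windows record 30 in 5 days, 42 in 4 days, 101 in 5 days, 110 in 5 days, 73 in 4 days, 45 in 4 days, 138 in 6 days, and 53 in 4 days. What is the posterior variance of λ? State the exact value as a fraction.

152/441

Total count: 30 + 42 + 101 + 110 + 73 + 45 + 138 + 53 = 592.
Total exposure: 5 + 4 + 5 + 5 + 4 + 4 + 6 + 4 = 37 days.
The Gamma prior is conjugate for the Poisson rate, so λ | data ~ Gamma(16+592, 5+37) = Gamma(608, 42).
Posterior variance = α'/β'² = 608/1764 = 152/441.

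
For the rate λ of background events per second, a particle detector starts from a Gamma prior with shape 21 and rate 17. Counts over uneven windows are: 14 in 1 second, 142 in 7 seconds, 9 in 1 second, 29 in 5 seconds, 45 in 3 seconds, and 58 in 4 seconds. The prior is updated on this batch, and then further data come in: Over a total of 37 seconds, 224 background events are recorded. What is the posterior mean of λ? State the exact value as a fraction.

Total count: 14 + 142 + 9 + 29 + 45 + 58 = 297.
Total exposure: 1 + 7 + 1 + 5 + 3 + 4 = 21 seconds.
After the first batch: Gamma(21 + 297, 17 + 21) = Gamma(318, 38).
Total count 224 over total exposure 37 seconds.
After the second batch: Gamma(318 + 224, 38 + 37) = Gamma(542, 75).
Posterior mean = α'/β' = 542/75.

542/75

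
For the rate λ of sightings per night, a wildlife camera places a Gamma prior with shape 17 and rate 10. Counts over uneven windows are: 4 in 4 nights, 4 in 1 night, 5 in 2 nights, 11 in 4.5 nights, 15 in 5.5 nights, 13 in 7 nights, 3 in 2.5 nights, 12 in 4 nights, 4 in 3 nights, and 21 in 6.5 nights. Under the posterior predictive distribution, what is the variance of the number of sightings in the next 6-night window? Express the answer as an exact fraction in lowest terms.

9156/625

Total count: 4 + 4 + 5 + 11 + 15 + 13 + 3 + 12 + 4 + 21 = 92.
Total exposure: 4 + 1 + 2 + 4.5 + 5.5 + 7 + 2.5 + 4 + 3 + 6.5 = 40 nights.
Posterior: α' = 17 + 92 = 109, β' = 10 + 40 = 50.
The posterior predictive for a window of length T is Negative Binomial with variance T·α'·(β'+T)/β'² = 6·109·56/2500 = 9156/625.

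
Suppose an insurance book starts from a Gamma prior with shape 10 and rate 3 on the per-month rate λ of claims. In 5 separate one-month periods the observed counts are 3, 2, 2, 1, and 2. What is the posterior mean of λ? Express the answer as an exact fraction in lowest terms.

5/2

Total count: 3 + 2 + 2 + 1 + 2 = 10.
Total exposure: 5 months.
Gamma(α, β) with Poisson data over total exposure Σt gives posterior Gamma(α+Σx, β+Σt) = Gamma(20, 8).
Posterior mean = α'/β' = 20/8 = 5/2.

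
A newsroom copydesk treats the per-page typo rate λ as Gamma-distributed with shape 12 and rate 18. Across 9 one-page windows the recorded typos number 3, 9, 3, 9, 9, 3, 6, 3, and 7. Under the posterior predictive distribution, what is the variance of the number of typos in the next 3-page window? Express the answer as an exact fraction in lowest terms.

Total count: 3 + 9 + 3 + 9 + 9 + 3 + 6 + 3 + 7 = 52.
Total exposure: 9 pages.
Gamma(α, β) with Poisson data over total exposure Σt gives posterior Gamma(α+Σx, β+Σt) = Gamma(64, 27).
The posterior predictive for a window of length T is Negative Binomial with variance T·α'·(β'+T)/β'² = 3·64·30/729 = 640/81.

640/81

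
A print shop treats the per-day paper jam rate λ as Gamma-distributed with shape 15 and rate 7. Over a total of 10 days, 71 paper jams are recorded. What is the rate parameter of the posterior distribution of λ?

Total count 71 over total exposure 10 days.
Posterior: α' = 15 + 71 = 86, β' = 7 + 10 = 17.

17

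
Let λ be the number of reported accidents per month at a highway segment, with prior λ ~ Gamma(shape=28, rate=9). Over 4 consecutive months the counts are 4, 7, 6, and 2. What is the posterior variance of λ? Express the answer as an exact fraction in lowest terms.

47/169

Total count: 4 + 7 + 6 + 2 = 19.
Total exposure: 4 months.
Conjugate update: add total count to the shape and total exposure to the rate, giving Gamma(47, 13).
Posterior variance = α'/β'² = 47/169.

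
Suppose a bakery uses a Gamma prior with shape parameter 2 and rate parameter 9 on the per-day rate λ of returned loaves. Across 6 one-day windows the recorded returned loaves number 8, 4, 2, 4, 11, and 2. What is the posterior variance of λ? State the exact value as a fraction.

Total count: 8 + 4 + 2 + 4 + 11 + 2 = 31.
Total exposure: 6 days.
By Gamma–Poisson conjugacy, the posterior is Gamma(α + Σx, β + Σt) = Gamma(2 + 31, 9 + 6) = Gamma(33, 15).
Posterior variance = α'/β'² = 33/225 = 11/75.

11/75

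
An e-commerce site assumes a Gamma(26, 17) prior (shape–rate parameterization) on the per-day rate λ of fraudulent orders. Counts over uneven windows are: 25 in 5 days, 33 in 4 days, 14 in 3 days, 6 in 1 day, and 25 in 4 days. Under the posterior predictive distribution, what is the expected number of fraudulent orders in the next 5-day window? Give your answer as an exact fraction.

645/34

Total count: 25 + 33 + 14 + 6 + 25 = 103.
Total exposure: 5 + 4 + 3 + 1 + 4 = 17 days.
The Gamma prior is conjugate for the Poisson rate, so λ | data ~ Gamma(26+103, 17+17) = Gamma(129, 34).
Predictive mean over a 5-day window = T·E[λ|data] = 5·129/34 = 645/34.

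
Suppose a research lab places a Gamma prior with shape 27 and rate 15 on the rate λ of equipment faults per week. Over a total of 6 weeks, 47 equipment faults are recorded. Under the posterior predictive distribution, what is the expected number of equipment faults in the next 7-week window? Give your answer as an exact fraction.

74/3

Total count 47 over total exposure 6 weeks.
Gamma(α, β) with Poisson data over total exposure Σt gives posterior Gamma(α+Σx, β+Σt) = Gamma(74, 21).
Predictive mean over a 7-week window = T·E[λ|data] = 7·74/21 = 74/3.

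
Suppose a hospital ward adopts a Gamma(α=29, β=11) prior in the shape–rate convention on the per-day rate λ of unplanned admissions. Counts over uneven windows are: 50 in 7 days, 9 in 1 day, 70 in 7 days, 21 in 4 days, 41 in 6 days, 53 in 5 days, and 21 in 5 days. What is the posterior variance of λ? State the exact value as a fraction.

Total count: 50 + 9 + 70 + 21 + 41 + 53 + 21 = 265.
Total exposure: 7 + 1 + 7 + 4 + 6 + 5 + 5 = 35 days.
By Gamma–Poisson conjugacy, the posterior is Gamma(α + Σx, β + Σt) = Gamma(29 + 265, 11 + 35) = Gamma(294, 46).
Posterior variance = α'/β'² = 294/2116 = 147/1058.

147/1058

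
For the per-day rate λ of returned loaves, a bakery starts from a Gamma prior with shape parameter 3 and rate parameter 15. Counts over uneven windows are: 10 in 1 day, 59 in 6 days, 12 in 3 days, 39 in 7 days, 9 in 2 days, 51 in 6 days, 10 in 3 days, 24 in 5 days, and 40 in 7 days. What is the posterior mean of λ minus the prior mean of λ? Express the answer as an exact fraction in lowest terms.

246/55

Total count: 10 + 59 + 12 + 39 + 9 + 51 + 10 + 24 + 40 = 254.
Total exposure: 1 + 6 + 3 + 7 + 2 + 6 + 3 + 5 + 7 = 40 days.
Gamma(α, β) with Poisson data over total exposure Σt gives posterior Gamma(α+Σx, β+Σt) = Gamma(257, 55).
Posterior mean = 257/55 = 257/55; prior mean = 3/15 = 1/5. Difference = 257/55 − 1/5 = 246/55.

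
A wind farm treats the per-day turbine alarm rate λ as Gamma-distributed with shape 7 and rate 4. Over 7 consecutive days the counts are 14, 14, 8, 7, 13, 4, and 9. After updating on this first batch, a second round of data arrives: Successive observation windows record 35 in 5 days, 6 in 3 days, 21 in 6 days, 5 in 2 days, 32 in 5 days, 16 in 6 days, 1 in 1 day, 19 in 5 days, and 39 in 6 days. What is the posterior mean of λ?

Total count: 14 + 14 + 8 + 7 + 13 + 4 + 9 = 69.
Total exposure: 7 days.
After the first batch: Gamma(7 + 69, 4 + 7) = Gamma(76, 11).
Total count: 35 + 6 + 21 + 5 + 32 + 16 + 1 + 19 + 39 = 174.
Total exposure: 5 + 3 + 6 + 2 + 5 + 6 + 1 + 5 + 6 = 39 days.
After the second batch: Gamma(76 + 174, 11 + 39) = Gamma(250, 50).
Posterior mean = α'/β' = 250/50 = 5.

5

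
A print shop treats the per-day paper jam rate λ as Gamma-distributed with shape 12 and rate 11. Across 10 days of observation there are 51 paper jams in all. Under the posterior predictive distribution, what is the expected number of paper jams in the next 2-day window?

Total count 51 over total exposure 10 days.
By Gamma–Poisson conjugacy, the posterior is Gamma(α + Σx, β + Σt) = Gamma(12 + 51, 11 + 10) = Gamma(63, 21).
Predictive mean over a 2-day window = T·E[λ|data] = 2·63/21 = 6.

6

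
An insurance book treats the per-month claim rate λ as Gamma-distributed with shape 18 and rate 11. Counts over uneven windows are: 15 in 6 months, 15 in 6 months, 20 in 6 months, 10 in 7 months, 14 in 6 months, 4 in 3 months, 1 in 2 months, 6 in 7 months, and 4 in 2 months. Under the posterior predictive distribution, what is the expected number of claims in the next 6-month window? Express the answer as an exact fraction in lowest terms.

Total count: 15 + 15 + 20 + 10 + 14 + 4 + 1 + 6 + 4 = 89.
Total exposure: 6 + 6 + 6 + 7 + 6 + 3 + 2 + 7 + 2 = 45 months.
Posterior: α' = 18 + 89 = 107, β' = 11 + 45 = 56.
Predictive mean over a 6-month window = T·E[λ|data] = 6·107/56 = 321/28.

321/28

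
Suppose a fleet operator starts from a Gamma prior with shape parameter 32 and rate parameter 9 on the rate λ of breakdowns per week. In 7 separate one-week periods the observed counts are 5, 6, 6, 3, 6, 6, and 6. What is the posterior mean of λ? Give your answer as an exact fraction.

Total count: 5 + 6 + 6 + 3 + 6 + 6 + 6 = 38.
Total exposure: 7 weeks.
The Gamma prior is conjugate for the Poisson rate, so λ | data ~ Gamma(32+38, 9+7) = Gamma(70, 16).
Posterior mean = α'/β' = 70/16 = 35/8.

35/8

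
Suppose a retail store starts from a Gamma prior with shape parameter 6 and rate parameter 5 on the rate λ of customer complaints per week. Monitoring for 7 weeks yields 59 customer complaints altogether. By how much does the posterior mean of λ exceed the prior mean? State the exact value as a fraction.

253/60

Total count 59 over total exposure 7 weeks.
Posterior: α' = 6 + 59 = 65, β' = 5 + 7 = 12.
Posterior mean = 65/12 = 65/12; prior mean = 6/5 = 6/5. Difference = 65/12 − 6/5 = 253/60.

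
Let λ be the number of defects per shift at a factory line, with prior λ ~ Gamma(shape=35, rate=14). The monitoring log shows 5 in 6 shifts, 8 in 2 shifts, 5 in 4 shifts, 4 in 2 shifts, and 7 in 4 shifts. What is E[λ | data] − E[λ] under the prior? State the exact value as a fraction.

-1/2

Total count: 5 + 8 + 5 + 4 + 7 = 29.
Total exposure: 6 + 2 + 4 + 2 + 4 = 18 shifts.
Posterior: α' = 35 + 29 = 64, β' = 14 + 18 = 32.
Posterior mean = 64/32 = 2; prior mean = 35/14 = 5/2. Difference = 2 − 5/2 = -1/2.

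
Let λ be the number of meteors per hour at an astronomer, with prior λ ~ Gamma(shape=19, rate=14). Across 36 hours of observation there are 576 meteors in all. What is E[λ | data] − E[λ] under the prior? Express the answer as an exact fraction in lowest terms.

Total count 576 over total exposure 36 hours.
Posterior: α' = 19 + 576 = 595, β' = 14 + 36 = 50.
Posterior mean = 595/50 = 119/10; prior mean = 19/14 = 19/14. Difference = 119/10 − 19/14 = 369/35.

369/35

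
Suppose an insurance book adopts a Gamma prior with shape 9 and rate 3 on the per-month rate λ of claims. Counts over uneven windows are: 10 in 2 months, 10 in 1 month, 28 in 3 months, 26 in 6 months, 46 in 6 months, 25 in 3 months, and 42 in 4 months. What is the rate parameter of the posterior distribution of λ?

Total count: 10 + 10 + 28 + 26 + 46 + 25 + 42 = 187.
Total exposure: 2 + 1 + 3 + 6 + 6 + 3 + 4 = 25 months.
The Gamma prior is conjugate for the Poisson rate, so λ | data ~ Gamma(9+187, 3+25) = Gamma(196, 28).

28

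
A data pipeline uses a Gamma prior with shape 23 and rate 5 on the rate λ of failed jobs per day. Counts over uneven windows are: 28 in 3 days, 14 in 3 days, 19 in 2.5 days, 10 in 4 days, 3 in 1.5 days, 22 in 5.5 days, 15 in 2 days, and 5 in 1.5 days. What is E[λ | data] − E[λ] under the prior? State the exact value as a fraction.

Total count: 28 + 14 + 19 + 10 + 3 + 22 + 15 + 5 = 116.
Total exposure: 3 + 3 + 2.5 + 4 + 1.5 + 5.5 + 2 + 1.5 = 23 days.
By Gamma–Poisson conjugacy, the posterior is Gamma(α + Σx, β + Σt) = Gamma(23 + 116, 5 + 23) = Gamma(139, 28).
Posterior mean = 139/28 = 139/28; prior mean = 23/5 = 23/5. Difference = 139/28 − 23/5 = 51/140.

51/140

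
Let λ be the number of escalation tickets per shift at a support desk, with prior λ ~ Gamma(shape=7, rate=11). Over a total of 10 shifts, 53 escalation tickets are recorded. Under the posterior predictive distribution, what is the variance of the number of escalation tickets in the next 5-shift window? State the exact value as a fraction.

2600/147

Total count 53 over total exposure 10 shifts.
The Gamma prior is conjugate for the Poisson rate, so λ | data ~ Gamma(7+53, 11+10) = Gamma(60, 21).
The posterior predictive for a window of length T is Negative Binomial with variance T·α'·(β'+T)/β'² = 5·60·26/441 = 2600/147.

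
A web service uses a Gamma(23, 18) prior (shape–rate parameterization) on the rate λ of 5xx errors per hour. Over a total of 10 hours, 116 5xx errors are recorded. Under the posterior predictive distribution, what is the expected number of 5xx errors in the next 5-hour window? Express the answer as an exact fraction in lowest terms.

695/28

Total count 116 over total exposure 10 hours.
Posterior: α' = 23 + 116 = 139, β' = 18 + 10 = 28.
Predictive mean over a 5-hour window = T·E[λ|data] = 5·139/28 = 695/28.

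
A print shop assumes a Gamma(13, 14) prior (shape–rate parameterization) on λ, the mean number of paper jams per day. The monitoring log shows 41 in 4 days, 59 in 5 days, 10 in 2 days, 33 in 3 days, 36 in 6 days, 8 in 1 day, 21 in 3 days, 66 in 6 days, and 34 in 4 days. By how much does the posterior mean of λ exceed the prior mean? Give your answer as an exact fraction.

645/112

Total count: 41 + 59 + 10 + 33 + 36 + 8 + 21 + 66 + 34 = 308.
Total exposure: 4 + 5 + 2 + 3 + 6 + 1 + 3 + 6 + 4 = 34 days.
Gamma(α, β) with Poisson data over total exposure Σt gives posterior Gamma(α+Σx, β+Σt) = Gamma(321, 48).
Posterior mean = 321/48 = 107/16; prior mean = 13/14 = 13/14. Difference = 107/16 − 13/14 = 645/112.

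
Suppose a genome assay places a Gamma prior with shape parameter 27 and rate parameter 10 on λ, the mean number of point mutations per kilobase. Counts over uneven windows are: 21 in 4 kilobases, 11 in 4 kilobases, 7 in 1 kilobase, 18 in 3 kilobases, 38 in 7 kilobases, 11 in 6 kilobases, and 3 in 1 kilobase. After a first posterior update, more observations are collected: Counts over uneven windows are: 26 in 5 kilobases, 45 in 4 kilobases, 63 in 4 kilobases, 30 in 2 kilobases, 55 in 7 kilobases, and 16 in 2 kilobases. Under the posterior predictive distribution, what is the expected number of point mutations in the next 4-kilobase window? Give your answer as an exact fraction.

371/15

Total count: 21 + 11 + 7 + 18 + 38 + 11 + 3 = 109.
Total exposure: 4 + 4 + 1 + 3 + 7 + 6 + 1 = 26 kilobases.
After the first batch: Gamma(27 + 109, 10 + 26) = Gamma(136, 36).
Total count: 26 + 45 + 63 + 30 + 55 + 16 = 235.
Total exposure: 5 + 4 + 4 + 2 + 7 + 2 = 24 kilobases.
After the second batch: Gamma(136 + 235, 36 + 24) = Gamma(371, 60).
Predictive mean over a 4-kilobase window = T·E[λ|data] = 4·371/60 = 371/15.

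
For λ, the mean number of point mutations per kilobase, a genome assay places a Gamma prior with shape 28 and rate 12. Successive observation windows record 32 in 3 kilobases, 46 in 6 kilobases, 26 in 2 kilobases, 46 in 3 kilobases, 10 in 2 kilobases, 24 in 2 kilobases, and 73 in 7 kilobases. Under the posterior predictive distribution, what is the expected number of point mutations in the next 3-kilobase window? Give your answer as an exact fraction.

855/37

Total count: 32 + 46 + 26 + 46 + 10 + 24 + 73 = 257.
Total exposure: 3 + 6 + 2 + 3 + 2 + 2 + 7 = 25 kilobases.
By Gamma–Poisson conjugacy, the posterior is Gamma(α + Σx, β + Σt) = Gamma(28 + 257, 12 + 25) = Gamma(285, 37).
Predictive mean over a 3-kilobase window = T·E[λ|data] = 3·285/37 = 855/37.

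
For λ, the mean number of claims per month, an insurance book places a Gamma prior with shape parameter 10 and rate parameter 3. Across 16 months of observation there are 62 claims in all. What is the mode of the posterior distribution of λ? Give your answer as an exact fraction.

71/19

Total count 62 over total exposure 16 months.
Gamma(α, β) with Poisson data over total exposure Σt gives posterior Gamma(α+Σx, β+Σt) = Gamma(72, 19).
Posterior mode = (α'−1)/β' = 71/19.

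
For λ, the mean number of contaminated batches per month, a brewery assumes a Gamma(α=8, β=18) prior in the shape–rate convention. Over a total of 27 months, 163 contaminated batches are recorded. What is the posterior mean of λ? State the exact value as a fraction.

19/5

Total count 163 over total exposure 27 months.
Posterior: α' = 8 + 163 = 171, β' = 18 + 27 = 45.
Posterior mean = α'/β' = 171/45 = 19/5.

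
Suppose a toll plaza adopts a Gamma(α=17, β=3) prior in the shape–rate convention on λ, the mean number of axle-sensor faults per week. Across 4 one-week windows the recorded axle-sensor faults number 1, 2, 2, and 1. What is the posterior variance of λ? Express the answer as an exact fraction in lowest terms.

Total count: 1 + 2 + 2 + 1 = 6.
Total exposure: 4 weeks.
Posterior: α' = 17 + 6 = 23, β' = 3 + 4 = 7.
Posterior variance = α'/β'² = 23/49.

23/49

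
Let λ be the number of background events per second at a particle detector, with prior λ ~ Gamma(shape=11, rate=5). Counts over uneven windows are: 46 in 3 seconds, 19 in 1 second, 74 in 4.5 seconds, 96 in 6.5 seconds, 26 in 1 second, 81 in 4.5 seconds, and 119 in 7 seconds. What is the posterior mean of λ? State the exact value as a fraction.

Total count: 46 + 19 + 74 + 96 + 26 + 81 + 119 = 461.
Total exposure: 3 + 1 + 4.5 + 6.5 + 1 + 4.5 + 7 = 27.5 seconds.
Gamma(α, β) with Poisson data over total exposure Σt gives posterior Gamma(α+Σx, β+Σt) = Gamma(472, 65/2).
Posterior mean = α'/β' = 472/(65/2) = 944/65.

944/65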